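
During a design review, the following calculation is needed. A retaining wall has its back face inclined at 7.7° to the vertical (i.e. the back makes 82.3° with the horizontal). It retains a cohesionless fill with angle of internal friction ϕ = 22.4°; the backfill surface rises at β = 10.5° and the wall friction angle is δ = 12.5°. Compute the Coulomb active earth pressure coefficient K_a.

K_a = sin²(α+φ) / [sin²α · sin(α−δ) · (1 + √{sin(φ+δ)sin(φ−β) / (sin(α−δ)sin(α+β))})²].
With α = 82.3°, φ = 22.4°, δ = 12.5°, β = 10.5°: K_a = 0.5531.

0.553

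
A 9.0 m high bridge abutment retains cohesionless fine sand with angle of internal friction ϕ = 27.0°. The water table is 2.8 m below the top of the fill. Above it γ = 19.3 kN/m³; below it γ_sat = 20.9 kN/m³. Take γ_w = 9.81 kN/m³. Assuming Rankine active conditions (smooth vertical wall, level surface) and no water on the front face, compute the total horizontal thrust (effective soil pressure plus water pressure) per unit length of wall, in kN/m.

423 kN/m

K_a = tan²(45° − φ/2) = 0.3755.
γ' = 20.9 − 9.81 = 11.09 kN/m³. Depth below WT = 6.2 m.
σ'_h at WT = K_a γ d_w = 20.29 kPa; at base = 20.29 + K_a γ' × 6.2 = 46.11 kPa.
P₁ (0–2.8 m) = ½×20.29×2.8 = 28.41. P₂ (2.8–9.0 m) = ½(20.29+46.11)×6.2 = 205.9.
P_w = ½ γ_w h₂² = 0.5×9.81×6.2² = 188.5. Total = 28.41+205.9+188.5 = 422.8 kN/m.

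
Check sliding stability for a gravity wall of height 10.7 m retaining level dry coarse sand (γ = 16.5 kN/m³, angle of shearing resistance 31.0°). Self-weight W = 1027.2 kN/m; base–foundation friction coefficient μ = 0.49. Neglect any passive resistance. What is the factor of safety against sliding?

K_a = tan²(45° − 31.0°/2) = 0.3201.
P_a = ½K_aγH² = 0.5×0.3201×16.5×10.7² = 302.3 kN/m, acting at H/3 = 3.567 m above the base.
FS_sliding = μW / P_a = 0.49×1027.2 / 302.3 = 1.665.

1.66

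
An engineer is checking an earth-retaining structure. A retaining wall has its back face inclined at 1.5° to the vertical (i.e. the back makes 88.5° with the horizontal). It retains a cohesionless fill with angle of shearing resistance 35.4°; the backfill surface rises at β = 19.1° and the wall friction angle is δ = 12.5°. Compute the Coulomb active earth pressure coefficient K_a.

0.327

K_a = sin²(α+φ) / [sin²α · sin(α−δ) · (1 + √{sin(φ+δ)sin(φ−β) / (sin(α−δ)sin(α+β))})²].
With α = 88.5°, φ = 35.4°, δ = 12.5°, β = 19.1°: K_a = 0.3268.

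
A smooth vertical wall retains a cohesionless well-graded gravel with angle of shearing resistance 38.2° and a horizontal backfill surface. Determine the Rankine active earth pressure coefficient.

K_a = (1 − sin φ)/(1 + sin φ) = (1 − sin 38.2°)/(1 + sin 38.2°) = 0.2358.

0.236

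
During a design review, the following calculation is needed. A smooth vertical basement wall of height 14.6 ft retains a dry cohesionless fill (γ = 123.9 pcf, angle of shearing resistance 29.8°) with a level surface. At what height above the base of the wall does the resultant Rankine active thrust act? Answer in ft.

4.87 ft

K_a = 0.3360.
The pressure distribution is triangular, so the resultant acts at H/3 above the base = 14.6/3 = 4.867 ft.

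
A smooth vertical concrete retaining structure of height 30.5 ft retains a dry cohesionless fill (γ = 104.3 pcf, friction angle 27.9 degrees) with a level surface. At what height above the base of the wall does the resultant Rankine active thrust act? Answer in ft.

10.2 ft

K_a = 0.3625.
The pressure distribution is triangular, so the resultant acts at H/3 above the base = 30.5/3 = 10.17 ft.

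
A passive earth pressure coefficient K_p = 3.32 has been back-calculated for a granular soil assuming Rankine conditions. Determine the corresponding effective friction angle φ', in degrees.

32.5°

K_p = (1+sin φ)/(1−sin φ) ⇒ sin φ = (K_p − 1)/(K_p + 1) = 0.5370.
φ = arcsin(0.5370) = 32.48°.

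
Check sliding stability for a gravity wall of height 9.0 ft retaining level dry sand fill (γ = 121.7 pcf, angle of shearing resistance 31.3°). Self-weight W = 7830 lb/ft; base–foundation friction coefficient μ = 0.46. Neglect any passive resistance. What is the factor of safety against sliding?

K_a = tan²(45° − 31.3°/2) = 0.3162.
P_a = ½K_aγH² = 0.5×0.3162×121.7×9.0² = 1559 lb/ft, acting at H/3 = 3.000 ft above the base.
FS_sliding = μW / P_a = 0.46×7830 / 1559 = 2.311.

2.31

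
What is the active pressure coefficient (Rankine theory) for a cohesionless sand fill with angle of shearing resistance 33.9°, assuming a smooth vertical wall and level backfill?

K_a = tan²(45° − φ/2) = tan²(28.05°) = 0.2839.

0.284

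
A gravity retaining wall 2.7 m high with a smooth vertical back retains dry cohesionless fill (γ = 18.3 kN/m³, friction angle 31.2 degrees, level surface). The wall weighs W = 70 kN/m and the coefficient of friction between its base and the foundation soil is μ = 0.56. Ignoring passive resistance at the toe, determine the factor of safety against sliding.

K_a = tan²(45° − 31.2°/2) = 0.3175.
P_a = ½K_aγH² = 0.5×0.3175×18.3×2.7² = 21.18 kN/m, acting at H/3 = 0.9000 m above the base.
FS_sliding = μW / P_a = 0.56×70 / 21.18 = 1.851.

1.85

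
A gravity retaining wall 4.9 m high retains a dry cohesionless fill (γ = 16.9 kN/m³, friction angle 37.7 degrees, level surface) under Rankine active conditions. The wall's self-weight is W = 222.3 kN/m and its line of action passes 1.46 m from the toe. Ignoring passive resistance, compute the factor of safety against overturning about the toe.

K_a = tan²(45° − 37.7°/2) = 0.2411.
P_a = ½K_aγH² = 0.5×0.2411×16.9×4.9² = 48.91 kN/m, acting at H/3 = 1.633 m above the base.
Overturning moment M_o = P_a × H/3 = 48.91 × 1.633 = 79.88.
Resisting moment M_r = W × 1.46 = 222.3 × 1.46 = 324.6.
FS_overturning = M_r/M_o = 324.6/79.88 = 4.063.

4.06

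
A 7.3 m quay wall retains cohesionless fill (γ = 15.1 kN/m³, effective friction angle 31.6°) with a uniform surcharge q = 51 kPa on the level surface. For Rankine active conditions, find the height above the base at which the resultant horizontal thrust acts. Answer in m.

K_a = 0.3123.
Triangular part P₁ = ½K_aγH² = 125.7 at H/3 = 2.433 m; rectangular part P₂ = K_a q H = 116.3 at H/2 = 3.650 m.
ȳ = (P₁·2.433 + P₂·3.650)/(P₁+P₂) = 3.018 m.

3.02 m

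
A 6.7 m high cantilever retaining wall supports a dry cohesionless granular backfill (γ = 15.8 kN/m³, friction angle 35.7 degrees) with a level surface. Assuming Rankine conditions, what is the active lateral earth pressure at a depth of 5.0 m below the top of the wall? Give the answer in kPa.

K_a = (1 − sin φ)/(1 + sin φ) = 0.2630.
σ_h = K_a γ z = 0.2630 × 15.8 × 5.0 = 20.78 kPa.

20.8 kPa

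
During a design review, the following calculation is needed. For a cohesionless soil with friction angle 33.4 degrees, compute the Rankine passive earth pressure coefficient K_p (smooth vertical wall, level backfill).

K_p = (1 + sin φ)/(1 − sin φ) = tan²(45° + 33.4°/2) = 3.449.

3.45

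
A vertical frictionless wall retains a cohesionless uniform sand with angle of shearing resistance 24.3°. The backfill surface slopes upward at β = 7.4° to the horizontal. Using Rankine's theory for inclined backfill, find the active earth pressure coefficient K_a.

K_a = cos β · (cos β − √(cos²β − cos²φ)) / (cos β + √(cos²β − cos²φ)).
cos β = 0.9917, cos φ = 0.9114, √(cos²β − cos²φ) = 0.3908.
K_a = 0.9917 × (0.9917 − 0.3908)/(0.9917 + 0.3908) = 0.4310.

0.431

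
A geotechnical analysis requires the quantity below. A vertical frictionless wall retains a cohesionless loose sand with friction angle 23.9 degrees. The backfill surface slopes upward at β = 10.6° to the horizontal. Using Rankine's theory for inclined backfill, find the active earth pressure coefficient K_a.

K_a = cos β · (cos β − √(cos²β − cos²φ)) / (cos β + √(cos²β − cos²φ)).
cos β = 0.9829, cos φ = 0.9143, √(cos²β − cos²φ) = 0.3610.
K_a = 0.9829 × (0.9829 − 0.3610)/(0.9829 + 0.3610) = 0.4549.

0.455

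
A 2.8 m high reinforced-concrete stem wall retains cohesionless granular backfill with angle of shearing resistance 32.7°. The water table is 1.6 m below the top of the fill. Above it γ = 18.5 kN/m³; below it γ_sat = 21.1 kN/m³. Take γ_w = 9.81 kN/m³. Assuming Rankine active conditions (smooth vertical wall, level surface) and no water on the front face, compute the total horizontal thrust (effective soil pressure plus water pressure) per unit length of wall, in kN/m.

K_a = tan²(45° − φ/2) = 0.2985.
γ' = 21.1 − 9.81 = 11.29 kN/m³. Depth below WT = 1.2 m.
σ'_h at WT = K_a γ d_w = 8.836 kPa; at base = 8.836 + K_a γ' × 1.2 = 12.88 kPa.
P₁ (0–1.6 m) = ½×8.836×1.6 = 7.068. P₂ (1.6–2.8 m) = ½(8.836+12.88)×1.2 = 13.03.
P_w = ½ γ_w h₂² = 0.5×9.81×1.2² = 7.063. Total = 7.068+13.03+7.063 = 27.16 kN/m.

27.2 kN/m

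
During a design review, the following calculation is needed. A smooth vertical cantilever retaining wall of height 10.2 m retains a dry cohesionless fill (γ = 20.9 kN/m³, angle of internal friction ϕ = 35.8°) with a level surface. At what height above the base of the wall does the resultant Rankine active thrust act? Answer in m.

3.40 m

K_a = 0.2619.
The pressure distribution is triangular, so the resultant acts at H/3 above the base = 10.2/3 = 3.400 m.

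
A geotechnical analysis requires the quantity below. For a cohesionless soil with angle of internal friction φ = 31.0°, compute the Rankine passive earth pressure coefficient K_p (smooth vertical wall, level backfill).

3.12

K_p = (1 + sin φ)/(1 − sin φ) = tan²(45° + 31.0°/2) = 3.124.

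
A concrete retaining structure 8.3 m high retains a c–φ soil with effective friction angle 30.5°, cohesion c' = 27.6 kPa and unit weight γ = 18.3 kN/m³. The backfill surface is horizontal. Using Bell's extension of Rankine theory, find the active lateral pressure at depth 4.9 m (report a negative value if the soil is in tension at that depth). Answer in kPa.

-2.26 kPa

K_a = (1 − sin φ)/(1 + sin φ) = 0.3267.
σ_a = K_a γ z − 2c√K_a = 0.3267×18.3×4.9 − 2×27.6×0.5715 = -2.257 kPa.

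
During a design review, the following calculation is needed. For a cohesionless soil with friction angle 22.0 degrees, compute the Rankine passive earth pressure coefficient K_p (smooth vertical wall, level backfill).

K_p = (1 + sin φ)/(1 − sin φ) = tan²(45° + 22.0°/2) = 2.198.

2.20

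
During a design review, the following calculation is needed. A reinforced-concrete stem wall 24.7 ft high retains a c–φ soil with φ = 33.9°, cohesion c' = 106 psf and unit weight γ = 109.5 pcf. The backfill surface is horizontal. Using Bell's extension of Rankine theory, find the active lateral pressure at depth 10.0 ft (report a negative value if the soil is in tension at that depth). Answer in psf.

K_a = (1 − sin φ)/(1 + sin φ) = 0.2839.
σ_a = K_a γ z − 2c√K_a = 0.2839×109.5×10.0 − 2×106×0.5328 = 197.9 psf.

198 psf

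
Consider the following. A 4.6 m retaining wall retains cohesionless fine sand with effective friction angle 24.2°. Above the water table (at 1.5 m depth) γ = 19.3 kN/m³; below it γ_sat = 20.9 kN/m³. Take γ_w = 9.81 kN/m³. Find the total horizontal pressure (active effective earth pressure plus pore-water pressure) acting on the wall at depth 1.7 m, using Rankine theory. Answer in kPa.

15.0 kPa

K_a = (1 − sin φ)/(1 + sin φ) = 0.4185.
γ' = 20.9 − 9.81 = 11.09 kN/m³.
Effective vertical stress at 1.7 m: σ'_v = 19.3×1.5 + 11.09×0.200 = 31.17 kPa.
σ'_h = K_a σ'_v = 0.4185 × 31.17 = 13.04 kPa; u = γ_w × 0.200 = 1.962 kPa.
Total σ_h = 13.04 + 1.962 = 15.01 kPa.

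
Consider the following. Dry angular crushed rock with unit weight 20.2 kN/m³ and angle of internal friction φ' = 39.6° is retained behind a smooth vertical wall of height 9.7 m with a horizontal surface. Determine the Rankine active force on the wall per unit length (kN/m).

210 kN/m

K_a = tan²(45° − φ/2) = 0.2214.
P_a = ½ K_a γ H² = 0.5 × 0.2214 × 20.2 × 9.7² = 210.4 kN/m.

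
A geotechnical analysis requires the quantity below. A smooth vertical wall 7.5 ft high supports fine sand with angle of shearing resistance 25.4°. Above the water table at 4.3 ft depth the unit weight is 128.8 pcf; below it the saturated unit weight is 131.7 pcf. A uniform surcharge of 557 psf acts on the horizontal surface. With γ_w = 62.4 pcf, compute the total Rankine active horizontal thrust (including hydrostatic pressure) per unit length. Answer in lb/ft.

3310 lb/ft

K_a = tan²(45° − φ/2) = 0.3996.
γ' = 131.7 − 62.4 = 69.30 pcf. h₂ = H − d_w = 3.2 ft.
σ'_h: at surface K_a·q = 222.6; at WT K_a(q+γd_w) = 443.9; at base K_a(q+γd_w+γ'h₂) = 532.6 psf.
P₁ = ½(222.6+443.9)×4.3 = 1433; P₂ = ½(443.9+532.6)×3.2 = 1562; P_w = ½γ_w h₂² = 319.5.
Total = 1433+1562+319.5 = 3315 lb/ft.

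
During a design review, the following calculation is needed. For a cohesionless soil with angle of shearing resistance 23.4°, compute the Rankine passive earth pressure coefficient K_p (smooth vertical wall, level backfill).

K_p = (1 + sin φ)/(1 − sin φ) = tan²(45° + 23.4°/2) = 2.318.

2.32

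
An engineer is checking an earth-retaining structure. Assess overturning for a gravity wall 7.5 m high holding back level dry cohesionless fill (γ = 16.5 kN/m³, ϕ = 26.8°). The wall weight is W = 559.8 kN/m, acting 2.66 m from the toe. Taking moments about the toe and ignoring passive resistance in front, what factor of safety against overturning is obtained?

3.39

K_a = tan²(45° − 26.8°/2) = 0.3785.
P_a = ½K_aγH² = 0.5×0.3785×16.5×7.5² = 175.6 kN/m, acting at H/3 = 2.500 m above the base.
Overturning moment M_o = P_a × H/3 = 175.6 × 2.500 = 439.1.
Resisting moment M_r = W × 2.66 = 559.8 × 2.66 = 1489.
FS_overturning = M_r/M_o = 1489/439.1 = 3.391.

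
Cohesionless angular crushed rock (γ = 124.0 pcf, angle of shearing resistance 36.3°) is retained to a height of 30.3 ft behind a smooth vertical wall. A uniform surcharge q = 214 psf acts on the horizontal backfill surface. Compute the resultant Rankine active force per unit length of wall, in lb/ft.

K_a = tan²(45° − φ/2) = 0.2563.
Soil triangle: ½ K_a γ H² = 0.5×0.2563×124.0×30.3² = 14590 lb/ft.
Surcharge rectangle: K_a q H = 0.2563×214×30.3 = 1662 lb/ft.
Total = 14590 + 1662 = 16250 lb/ft.

16200 lb/ft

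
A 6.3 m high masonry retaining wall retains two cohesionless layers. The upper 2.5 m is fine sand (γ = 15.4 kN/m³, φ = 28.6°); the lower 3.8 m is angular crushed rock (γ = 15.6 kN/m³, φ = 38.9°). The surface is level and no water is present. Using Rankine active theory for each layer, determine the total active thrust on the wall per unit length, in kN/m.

76.1 kN/m

K_a1 = tan²(45°−28.6°/2) = 0.3525; K_a2 = tan²(45°−38.9°/2) = 0.2285.
Layer 1: σ at base = K_a1 γ₁ h₁ = 13.57 kPa; P₁ = ½×13.57×2.5 = 16.97.
Layer 2: σ_v at top = γ₁h₁ = 38.50; σ_h top = K_a2×38.50 = 8.798; σ_h base = K_a2×(38.50+15.6×3.8) = 22.35.
P₂ = ½(8.798+22.35)×3.8 = 59.17. Total P_a = 16.97+59.17 = 76.14 kN/m.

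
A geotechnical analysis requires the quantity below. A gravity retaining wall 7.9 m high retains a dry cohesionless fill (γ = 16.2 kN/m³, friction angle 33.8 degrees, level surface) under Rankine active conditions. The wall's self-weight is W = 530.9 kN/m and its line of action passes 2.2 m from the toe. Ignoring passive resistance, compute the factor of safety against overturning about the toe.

3.08

K_a = tan²(45° − 33.8°/2) = 0.2851.
P_a = ½K_aγH² = 0.5×0.2851×16.2×7.9² = 144.1 kN/m, acting at H/3 = 2.633 m above the base.
Overturning moment M_o = P_a × H/3 = 144.1 × 2.633 = 379.5.
Resisting moment M_r = W × 2.2 = 530.9 × 2.2 = 1168.
FS_overturning = M_r/M_o = 1168/379.5 = 3.077.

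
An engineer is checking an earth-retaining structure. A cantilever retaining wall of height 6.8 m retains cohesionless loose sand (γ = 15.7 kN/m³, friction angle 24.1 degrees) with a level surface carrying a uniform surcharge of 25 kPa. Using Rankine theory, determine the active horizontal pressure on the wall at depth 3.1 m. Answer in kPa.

K_a = (1 − sin φ)/(1 + sin φ) = 0.4201.
σ_v = γz + q = 15.7 × 3.1 + 25 = 73.67 kPa.
σ_h = K_a σ_v = 0.4201 × 73.67 = 30.95 kPa.

31.0 kPa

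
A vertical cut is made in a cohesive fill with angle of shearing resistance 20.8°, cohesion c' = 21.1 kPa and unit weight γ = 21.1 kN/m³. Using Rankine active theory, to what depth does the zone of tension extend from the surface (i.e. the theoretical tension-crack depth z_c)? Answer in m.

2.90 m

K_a = tan²(45° − 20.8°/2) = 0.4759; √K_a = 0.6899.
The active pressure is zero where K_a γ z = 2c√K_a, so z_c = 2c/(γ√K_a) = 2×21.1/(21.1×0.6899) = 2.899 m.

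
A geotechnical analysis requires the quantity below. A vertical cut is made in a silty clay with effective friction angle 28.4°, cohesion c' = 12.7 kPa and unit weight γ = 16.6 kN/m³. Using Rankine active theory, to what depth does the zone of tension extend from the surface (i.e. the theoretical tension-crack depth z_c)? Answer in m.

K_a = tan²(45° − 28.4°/2) = 0.3554; √K_a = 0.5961.
The active pressure is zero where K_a γ z = 2c√K_a, so z_c = 2c/(γ√K_a) = 2×12.7/(16.6×0.5961) = 2.567 m.

2.57 m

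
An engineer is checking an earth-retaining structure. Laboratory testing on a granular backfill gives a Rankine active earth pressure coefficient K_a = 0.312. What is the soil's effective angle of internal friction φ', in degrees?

31.6°

K_a = tan²(45° − φ/2) ⇒ 45° − φ/2 = arctan(√0.312) = 29.19°.
φ = 2(45° − 29.19°) = 31.63°.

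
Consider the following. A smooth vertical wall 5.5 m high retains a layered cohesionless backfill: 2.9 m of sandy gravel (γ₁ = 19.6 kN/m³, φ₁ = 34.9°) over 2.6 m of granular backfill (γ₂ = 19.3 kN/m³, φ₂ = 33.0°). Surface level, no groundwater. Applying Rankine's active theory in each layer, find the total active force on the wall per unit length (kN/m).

85.2 kN/m

K_a1 = tan²(45°−34.9°/2) = 0.2721; K_a2 = tan²(45°−33.0°/2) = 0.2948.
Layer 1: σ at base = K_a1 γ₁ h₁ = 15.47 kPa; P₁ = ½×15.47×2.9 = 22.43.
Layer 2: σ_v at top = γ₁h₁ = 56.84; σ_h top = K_a2×56.84 = 16.76; σ_h base = K_a2×(56.84+19.3×2.6) = 31.55.
P₂ = ½(16.76+31.55)×2.6 = 62.80. Total P_a = 22.43+62.80 = 85.23 kN/m.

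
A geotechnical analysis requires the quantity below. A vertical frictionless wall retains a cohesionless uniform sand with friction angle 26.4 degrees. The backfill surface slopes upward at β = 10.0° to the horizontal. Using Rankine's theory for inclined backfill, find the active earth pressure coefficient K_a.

0.407

K_a = cos β · (cos β − √(cos²β − cos²φ)) / (cos β + √(cos²β − cos²φ)).
cos β = 0.9848, cos φ = 0.8957, √(cos²β − cos²φ) = 0.4093.
K_a = 0.9848 × (0.9848 − 0.4093)/(0.9848 + 0.4093) = 0.4065.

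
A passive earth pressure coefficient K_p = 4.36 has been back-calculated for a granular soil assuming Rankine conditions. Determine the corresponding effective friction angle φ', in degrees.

K_p = (1+sin φ)/(1−sin φ) ⇒ sin φ = (K_p − 1)/(K_p + 1) = 0.6269.
φ = arcsin(0.6269) = 38.82°.

38.8°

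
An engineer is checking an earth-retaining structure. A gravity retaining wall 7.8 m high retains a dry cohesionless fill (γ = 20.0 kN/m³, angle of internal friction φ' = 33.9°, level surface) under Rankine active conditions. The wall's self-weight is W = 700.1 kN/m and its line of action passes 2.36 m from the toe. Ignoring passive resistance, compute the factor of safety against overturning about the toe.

K_a = tan²(45° − 33.9°/2) = 0.2839.
P_a = ½K_aγH² = 0.5×0.2839×20.0×7.8² = 172.7 kN/m, acting at H/3 = 2.600 m above the base.
Overturning moment M_o = P_a × H/3 = 172.7 × 2.600 = 449.1.
Resisting moment M_r = W × 2.36 = 700.1 × 2.36 = 1652.
FS_overturning = M_r/M_o = 1652/449.1 = 3.679.

3.68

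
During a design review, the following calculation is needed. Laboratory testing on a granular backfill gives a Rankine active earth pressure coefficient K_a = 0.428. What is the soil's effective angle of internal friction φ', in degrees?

K_a = tan²(45° − φ/2) ⇒ 45° − φ/2 = arctan(√0.428) = 33.19°.
φ = 2(45° − 33.19°) = 23.61°.

23.6°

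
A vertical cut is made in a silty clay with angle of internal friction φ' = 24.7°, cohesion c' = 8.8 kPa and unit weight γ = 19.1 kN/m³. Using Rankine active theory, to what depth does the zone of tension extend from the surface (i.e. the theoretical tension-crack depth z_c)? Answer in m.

1.44 m

K_a = tan²(45° − 24.7°/2) = 0.4106; √K_a = 0.6408.
The active pressure is zero where K_a γ z = 2c√K_a, so z_c = 2c/(γ√K_a) = 2×8.8/(19.1×0.6408) = 1.438 m.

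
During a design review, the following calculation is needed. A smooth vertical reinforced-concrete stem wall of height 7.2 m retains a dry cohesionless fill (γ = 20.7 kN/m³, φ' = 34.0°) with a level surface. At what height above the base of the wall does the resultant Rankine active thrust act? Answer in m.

2.40 m

K_a = 0.2827.
The pressure distribution is triangular, so the resultant acts at H/3 above the base = 7.2/3 = 2.400 m.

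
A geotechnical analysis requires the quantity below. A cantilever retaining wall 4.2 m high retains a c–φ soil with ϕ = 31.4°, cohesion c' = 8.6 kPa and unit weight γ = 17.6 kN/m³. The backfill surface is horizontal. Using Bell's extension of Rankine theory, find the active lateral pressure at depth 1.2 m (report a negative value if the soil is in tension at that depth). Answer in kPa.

-3.00 kPa

K_a = (1 − sin φ)/(1 + sin φ) = 0.3149.
σ_a = K_a γ z − 2c√K_a = 0.3149×17.6×1.2 − 2×8.6×0.5612 = -3.001 kPa.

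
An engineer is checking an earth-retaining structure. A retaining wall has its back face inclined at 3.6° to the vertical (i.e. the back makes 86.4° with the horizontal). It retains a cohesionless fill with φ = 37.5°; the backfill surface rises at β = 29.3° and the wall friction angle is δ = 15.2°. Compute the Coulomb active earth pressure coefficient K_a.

0.392

K_a = sin²(α+φ) / [sin²α · sin(α−δ) · (1 + √{sin(φ+δ)sin(φ−β) / (sin(α−δ)sin(α+β))})²].
With α = 86.4°, φ = 37.5°, δ = 15.2°, β = 29.3°: K_a = 0.3923.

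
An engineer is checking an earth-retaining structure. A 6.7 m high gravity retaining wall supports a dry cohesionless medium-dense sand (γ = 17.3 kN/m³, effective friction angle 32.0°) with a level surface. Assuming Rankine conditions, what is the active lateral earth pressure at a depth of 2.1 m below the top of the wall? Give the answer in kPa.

11.2 kPa

K_a = (1 − sin φ)/(1 + sin φ) = 0.3073.
σ_h = K_a γ z = 0.3073 × 17.3 × 2.1 = 11.16 kPa.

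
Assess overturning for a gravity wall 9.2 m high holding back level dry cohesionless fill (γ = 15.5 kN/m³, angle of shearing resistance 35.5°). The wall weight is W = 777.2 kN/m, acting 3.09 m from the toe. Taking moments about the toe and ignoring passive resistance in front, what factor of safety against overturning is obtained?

4.50

K_a = tan²(45° − 35.5°/2) = 0.2653.
P_a = ½K_aγH² = 0.5×0.2653×15.5×9.2² = 174.0 kN/m, acting at H/3 = 3.067 m above the base.
Overturning moment M_o = P_a × H/3 = 174.0 × 3.067 = 533.6.
Resisting moment M_r = W × 3.09 = 777.2 × 3.09 = 2402.
FS_overturning = M_r/M_o = 2402/533.6 = 4.501.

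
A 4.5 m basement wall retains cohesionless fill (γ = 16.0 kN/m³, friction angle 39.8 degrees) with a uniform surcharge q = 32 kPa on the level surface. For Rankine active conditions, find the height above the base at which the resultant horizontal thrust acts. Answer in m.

1.85 m

K_a = 0.2194.
Triangular part P₁ = ½K_aγH² = 35.55 at H/3 = 1.500 m; rectangular part P₂ = K_a q H = 31.60 at H/2 = 2.250 m.
ȳ = (P₁·1.500 + P₂·2.250)/(P₁+P₂) = 1.853 m.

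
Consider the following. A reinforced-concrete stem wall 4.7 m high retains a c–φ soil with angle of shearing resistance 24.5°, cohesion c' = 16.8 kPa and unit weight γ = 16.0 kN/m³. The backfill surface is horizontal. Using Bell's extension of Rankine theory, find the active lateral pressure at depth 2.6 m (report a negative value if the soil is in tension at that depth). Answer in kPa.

-4.40 kPa

K_a = (1 − sin φ)/(1 + sin φ) = 0.4137.
σ_a = K_a γ z − 2c√K_a = 0.4137×16.0×2.6 − 2×16.8×0.6432 = -4.401 kPa.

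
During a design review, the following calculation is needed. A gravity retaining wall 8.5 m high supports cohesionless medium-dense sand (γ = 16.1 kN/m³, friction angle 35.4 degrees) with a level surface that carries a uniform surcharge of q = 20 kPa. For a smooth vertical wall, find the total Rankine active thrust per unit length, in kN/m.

200 kN/m

K_a = tan²(45° − φ/2) = 0.2664.
Soil triangle: ½ K_a γ H² = 0.5×0.2664×16.1×8.5² = 154.9 kN/m.
Surcharge rectangle: K_a q H = 0.2664×20×8.5 = 45.29 kN/m.
Total = 154.9 + 45.29 = 200.2 kN/m.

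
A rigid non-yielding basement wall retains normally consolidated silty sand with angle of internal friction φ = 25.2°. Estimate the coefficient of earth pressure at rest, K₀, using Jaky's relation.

0.574

K₀ = 1 − sin φ' = 1 − sin 25.2° = 0.5742.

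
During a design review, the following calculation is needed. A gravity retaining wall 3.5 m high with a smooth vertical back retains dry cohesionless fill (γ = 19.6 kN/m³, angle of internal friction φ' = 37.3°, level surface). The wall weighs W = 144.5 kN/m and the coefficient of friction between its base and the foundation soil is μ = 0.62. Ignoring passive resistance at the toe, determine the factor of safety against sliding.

3.04

K_a = tan²(45° − 37.3°/2) = 0.2453.
P_a = ½K_aγH² = 0.5×0.2453×19.6×3.5² = 29.45 kN/m, acting at H/3 = 1.167 m above the base.
FS_sliding = μW / P_a = 0.62×144.5 / 29.45 = 3.042.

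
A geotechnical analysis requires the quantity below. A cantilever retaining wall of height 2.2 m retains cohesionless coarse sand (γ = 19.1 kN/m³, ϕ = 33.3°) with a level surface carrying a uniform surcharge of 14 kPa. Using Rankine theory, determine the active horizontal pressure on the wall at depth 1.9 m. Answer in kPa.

14.6 kPa

K_a = (1 − sin φ)/(1 + sin φ) = 0.2911.
σ_v = γz + q = 19.1 × 1.9 + 14 = 50.29 kPa.
σ_h = K_a σ_v = 0.2911 × 50.29 = 14.64 kPa.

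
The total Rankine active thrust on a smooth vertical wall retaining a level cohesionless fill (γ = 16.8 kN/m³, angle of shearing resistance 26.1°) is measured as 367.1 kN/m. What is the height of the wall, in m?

K_a = 0.3889. P_a = ½ K_a γ H² ⇒ H = √(2P_a/(K_a γ)).
H = √(2×367.1/(0.3889×16.8)) = 10.60 m.

10.6 m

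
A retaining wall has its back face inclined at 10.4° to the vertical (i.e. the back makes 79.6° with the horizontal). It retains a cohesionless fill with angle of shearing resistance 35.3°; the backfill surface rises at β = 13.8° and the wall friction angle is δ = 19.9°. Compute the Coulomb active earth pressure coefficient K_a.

0.389

K_a = sin²(α+φ) / [sin²α · sin(α−δ) · (1 + √{sin(φ+δ)sin(φ−β) / (sin(α−δ)sin(α+β))})²].
With α = 79.6°, φ = 35.3°, δ = 19.9°, β = 13.8°: K_a = 0.3892.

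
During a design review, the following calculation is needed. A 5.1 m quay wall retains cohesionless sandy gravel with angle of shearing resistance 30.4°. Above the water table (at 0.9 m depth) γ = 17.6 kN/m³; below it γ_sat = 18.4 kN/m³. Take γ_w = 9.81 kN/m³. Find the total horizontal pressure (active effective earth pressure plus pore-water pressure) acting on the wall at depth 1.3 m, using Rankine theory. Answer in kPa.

K_a = (1 − sin φ)/(1 + sin φ) = 0.3280.
γ' = 18.4 − 9.81 = 8.590 kN/m³.
Effective vertical stress at 1.3 m: σ'_v = 17.6×0.9 + 8.590×0.400 = 19.28 kPa.
σ'_h = K_a σ'_v = 0.3280 × 19.28 = 6.322 kPa; u = γ_w × 0.400 = 3.924 kPa.
Total σ_h = 6.322 + 3.924 = 10.25 kPa.

10.2 kPa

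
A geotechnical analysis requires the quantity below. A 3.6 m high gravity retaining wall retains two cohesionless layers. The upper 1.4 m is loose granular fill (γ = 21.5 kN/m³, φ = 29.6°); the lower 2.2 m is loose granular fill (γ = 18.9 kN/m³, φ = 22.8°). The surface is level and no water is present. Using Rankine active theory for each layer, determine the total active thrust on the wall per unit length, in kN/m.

K_a1 = tan²(45°−29.6°/2) = 0.3387; K_a2 = tan²(45°−22.8°/2) = 0.4414.
Layer 1: σ at base = K_a1 γ₁ h₁ = 10.20 kPa; P₁ = ½×10.20×1.4 = 7.137.
Layer 2: σ_v at top = γ₁h₁ = 30.10; σ_h top = K_a2×30.10 = 13.29; σ_h base = K_a2×(30.10+18.9×2.2) = 31.64.
P₂ = ½(13.29+31.64)×2.2 = 49.42. Total P_a = 7.137+49.42 = 56.56 kN/m.

56.6 kN/m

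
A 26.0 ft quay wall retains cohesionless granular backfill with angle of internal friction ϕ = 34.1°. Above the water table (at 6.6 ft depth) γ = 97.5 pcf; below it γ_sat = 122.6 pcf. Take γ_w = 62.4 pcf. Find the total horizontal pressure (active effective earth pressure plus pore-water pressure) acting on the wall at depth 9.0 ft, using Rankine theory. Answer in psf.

K_a = (1 − sin φ)/(1 + sin φ) = 0.2815.
γ' = 122.6 − 62.4 = 60.20 pcf.
Effective vertical stress at 9.0 ft: σ'_v = 97.5×6.6 + 60.20×2.40 = 788.0 psf.
σ'_h = K_a σ'_v = 0.2815 × 788.0 = 221.8 psf; u = γ_w × 2.40 = 149.8 psf.
Total σ_h = 221.8 + 149.8 = 371.6 psf.

372 psf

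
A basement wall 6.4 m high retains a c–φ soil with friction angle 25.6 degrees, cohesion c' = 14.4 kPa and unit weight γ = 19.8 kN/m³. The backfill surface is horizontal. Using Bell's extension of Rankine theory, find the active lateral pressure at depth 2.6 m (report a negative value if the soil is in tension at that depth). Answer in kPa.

2.28 kPa

K_a = (1 − sin φ)/(1 + sin φ) = 0.3966.
σ_a = K_a γ z − 2c√K_a = 0.3966×19.8×2.6 − 2×14.4×0.6297 = 2.279 kPa.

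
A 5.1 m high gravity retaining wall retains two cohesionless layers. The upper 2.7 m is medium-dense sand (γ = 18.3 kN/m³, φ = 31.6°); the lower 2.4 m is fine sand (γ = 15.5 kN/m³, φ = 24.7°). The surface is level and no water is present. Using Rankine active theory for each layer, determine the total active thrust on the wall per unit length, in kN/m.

87.8 kN/m

K_a1 = tan²(45°−31.6°/2) = 0.3123; K_a2 = tan²(45°−24.7°/2) = 0.4106.
Layer 1: σ at base = K_a1 γ₁ h₁ = 15.43 kPa; P₁ = ½×15.43×2.7 = 20.83.
Layer 2: σ_v at top = γ₁h₁ = 49.41; σ_h top = K_a2×49.41 = 20.29; σ_h base = K_a2×(49.41+15.5×2.4) = 35.56.
P₂ = ½(20.29+35.56)×2.4 = 67.01. Total P_a = 20.83+67.01 = 87.85 kN/m.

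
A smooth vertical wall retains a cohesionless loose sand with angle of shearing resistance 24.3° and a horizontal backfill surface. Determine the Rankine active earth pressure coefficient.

K_a = (1 − sin φ)/(1 + sin φ) = (1 − sin 24.3°)/(1 + sin 24.3°) = 0.4169.

0.417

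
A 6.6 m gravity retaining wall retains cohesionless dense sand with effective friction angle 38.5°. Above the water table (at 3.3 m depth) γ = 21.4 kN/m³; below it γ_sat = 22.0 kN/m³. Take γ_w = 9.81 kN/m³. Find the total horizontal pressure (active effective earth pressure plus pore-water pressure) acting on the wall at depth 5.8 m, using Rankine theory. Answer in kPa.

K_a = (1 − sin φ)/(1 + sin φ) = 0.2327.
γ' = 22.0 − 9.81 = 12.19 kN/m³.
Effective vertical stress at 5.8 m: σ'_v = 21.4×3.3 + 12.19×2.50 = 101.1 kPa.
σ'_h = K_a σ'_v = 0.2327 × 101.1 = 23.52 kPa; u = γ_w × 2.50 = 24.53 kPa.
Total σ_h = 23.52 + 24.53 = 48.05 kPa.

48.0 kPa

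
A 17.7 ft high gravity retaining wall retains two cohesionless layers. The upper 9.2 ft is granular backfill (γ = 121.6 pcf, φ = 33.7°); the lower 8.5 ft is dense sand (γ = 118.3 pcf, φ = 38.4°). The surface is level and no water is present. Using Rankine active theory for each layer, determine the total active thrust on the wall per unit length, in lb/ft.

4690 lb/ft

K_a1 = tan²(45°−33.7°/2) = 0.2863; K_a2 = tan²(45°−38.4°/2) = 0.2337.
Layer 1: σ at base = K_a1 γ₁ h₁ = 320.3 psf; P₁ = ½×320.3×9.2 = 1473.
Layer 2: σ_v at top = γ₁h₁ = 1119; σ_h top = K_a2×1119 = 261.4; σ_h base = K_a2×(1119+118.3×8.5) = 496.4.
P₂ = ½(261.4+496.4)×8.5 = 3221. Total P_a = 1473+3221 = 4694 lb/ft.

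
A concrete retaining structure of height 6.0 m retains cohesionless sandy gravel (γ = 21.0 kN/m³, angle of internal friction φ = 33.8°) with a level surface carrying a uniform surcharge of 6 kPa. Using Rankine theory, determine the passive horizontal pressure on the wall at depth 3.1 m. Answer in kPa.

249 kPa

K_p = (1 + sin φ)/(1 − sin φ) = 3.508.
σ_v = γz + q = 21.0 × 3.1 + 6 = 71.10 kPa.
σ_h = K_p σ_v = 3.508 × 71.10 = 249.4 kPa.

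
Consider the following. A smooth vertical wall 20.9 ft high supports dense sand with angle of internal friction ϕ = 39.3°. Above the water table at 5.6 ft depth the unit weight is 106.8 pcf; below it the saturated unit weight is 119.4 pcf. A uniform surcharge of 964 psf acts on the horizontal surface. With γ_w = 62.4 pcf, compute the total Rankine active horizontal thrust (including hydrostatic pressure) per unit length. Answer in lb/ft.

K_a = tan²(45° − φ/2) = 0.2245.
γ' = 119.4 − 62.4 = 57.00 pcf. h₂ = H − d_w = 15.3 ft.
σ'_h: at surface K_a·q = 216.4; at WT K_a(q+γd_w) = 350.6; at base K_a(q+γd_w+γ'h₂) = 546.4 psf.
P₁ = ½(216.4+350.6)×5.6 = 1588; P₂ = ½(350.6+546.4)×15.3 = 6862; P_w = ½γ_w h₂² = 7304.
Total = 1588+6862+7304 = 15750 lb/ft.

15800 lb/ft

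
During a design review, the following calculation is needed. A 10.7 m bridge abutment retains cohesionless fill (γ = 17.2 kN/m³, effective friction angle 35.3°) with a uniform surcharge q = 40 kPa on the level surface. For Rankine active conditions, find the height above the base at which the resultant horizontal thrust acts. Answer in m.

K_a = 0.2675.
Triangular part P₁ = ½K_aγH² = 263.4 at H/3 = 3.567 m; rectangular part P₂ = K_a q H = 114.5 at H/2 = 5.350 m.
ȳ = (P₁·3.567 + P₂·5.350)/(P₁+P₂) = 4.107 m.

4.11 m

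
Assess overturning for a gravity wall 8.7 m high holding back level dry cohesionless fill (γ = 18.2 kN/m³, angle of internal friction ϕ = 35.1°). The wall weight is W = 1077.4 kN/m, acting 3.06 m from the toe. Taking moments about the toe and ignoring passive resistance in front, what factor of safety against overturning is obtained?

6.12

K_a = tan²(45° − 35.1°/2) = 0.2698.
P_a = ½K_aγH² = 0.5×0.2698×18.2×8.7² = 185.9 kN/m, acting at H/3 = 2.900 m above the base.
Overturning moment M_o = P_a × H/3 = 185.9 × 2.900 = 539.0.
Resisting moment M_r = W × 3.06 = 1077.4 × 3.06 = 3297.
FS_overturning = M_r/M_o = 3297/539.0 = 6.117.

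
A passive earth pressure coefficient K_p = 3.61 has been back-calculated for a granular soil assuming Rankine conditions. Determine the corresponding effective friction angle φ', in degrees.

K_p = (1+sin φ)/(1−sin φ) ⇒ sin φ = (K_p − 1)/(K_p + 1) = 0.5662.
φ = arcsin(0.5662) = 34.48°.

34.5°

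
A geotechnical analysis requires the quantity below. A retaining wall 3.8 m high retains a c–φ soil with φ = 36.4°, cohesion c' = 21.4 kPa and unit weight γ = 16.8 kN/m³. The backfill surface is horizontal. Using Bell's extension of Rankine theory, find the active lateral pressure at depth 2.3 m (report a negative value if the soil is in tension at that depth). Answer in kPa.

-11.8 kPa

K_a = (1 − sin φ)/(1 + sin φ) = 0.2552.
σ_a = K_a γ z − 2c√K_a = 0.2552×16.8×2.3 − 2×21.4×0.5051 = -11.76 kPa.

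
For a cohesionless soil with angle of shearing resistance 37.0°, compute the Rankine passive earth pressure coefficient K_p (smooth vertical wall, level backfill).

4.02

K_p = (1 + sin φ)/(1 − sin φ) = tan²(45° + 37.0°/2) = 4.023.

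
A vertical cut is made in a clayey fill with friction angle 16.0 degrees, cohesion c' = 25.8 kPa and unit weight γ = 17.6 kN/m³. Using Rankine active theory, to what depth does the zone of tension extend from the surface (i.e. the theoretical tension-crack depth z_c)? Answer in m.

K_a = tan²(45° − 16.0°/2) = 0.5678; √K_a = 0.7536.
The active pressure is zero where K_a γ z = 2c√K_a, so z_c = 2c/(γ√K_a) = 2×25.8/(17.6×0.7536) = 3.891 m.

3.89 m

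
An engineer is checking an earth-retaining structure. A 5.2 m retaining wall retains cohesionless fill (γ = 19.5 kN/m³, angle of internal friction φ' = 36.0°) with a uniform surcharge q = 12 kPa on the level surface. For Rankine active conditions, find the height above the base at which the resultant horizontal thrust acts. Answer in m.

K_a = 0.2596.
Triangular part P₁ = ½K_aγH² = 68.45 at H/3 = 1.733 m; rectangular part P₂ = K_a q H = 16.20 at H/2 = 2.600 m.
ȳ = (P₁·1.733 + P₂·2.600)/(P₁+P₂) = 1.899 m.

1.90 m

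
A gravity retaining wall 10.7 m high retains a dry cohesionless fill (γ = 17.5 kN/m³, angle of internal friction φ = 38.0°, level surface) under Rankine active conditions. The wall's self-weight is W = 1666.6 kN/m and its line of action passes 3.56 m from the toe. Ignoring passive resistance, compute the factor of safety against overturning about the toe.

K_a = tan²(45° − 38.0°/2) = 0.2379.
P_a = ½K_aγH² = 0.5×0.2379×17.5×10.7² = 238.3 kN/m, acting at H/3 = 3.567 m above the base.
Overturning moment M_o = P_a × H/3 = 238.3 × 3.567 = 850.0.
Resisting moment M_r = W × 3.56 = 1666.6 × 3.56 = 5933.
FS_overturning = M_r/M_o = 5933/850.0 = 6.980.

6.98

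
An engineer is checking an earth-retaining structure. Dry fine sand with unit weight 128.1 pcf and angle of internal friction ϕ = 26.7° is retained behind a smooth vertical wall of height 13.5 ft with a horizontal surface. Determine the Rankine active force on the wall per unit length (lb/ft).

K_a = tan²(45° − φ/2) = 0.3800.
P_a = ½ K_a γ H² = 0.5 × 0.3800 × 128.1 × 13.5² = 4435 lb/ft.

4440 lb/ft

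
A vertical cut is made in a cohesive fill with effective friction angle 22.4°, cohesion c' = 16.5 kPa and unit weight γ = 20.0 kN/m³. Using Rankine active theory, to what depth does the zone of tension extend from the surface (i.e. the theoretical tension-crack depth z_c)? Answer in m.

K_a = tan²(45° − 22.4°/2) = 0.4482; √K_a = 0.6694.
The active pressure is zero where K_a γ z = 2c√K_a, so z_c = 2c/(γ√K_a) = 2×16.5/(20.0×0.6694) = 2.465 m.

2.46 m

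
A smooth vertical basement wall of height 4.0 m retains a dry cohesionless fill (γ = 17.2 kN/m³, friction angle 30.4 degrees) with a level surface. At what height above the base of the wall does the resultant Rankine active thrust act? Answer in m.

K_a = 0.3280.
The pressure distribution is triangular, so the resultant acts at H/3 above the base = 4.0/3 = 1.333 m.

1.33 m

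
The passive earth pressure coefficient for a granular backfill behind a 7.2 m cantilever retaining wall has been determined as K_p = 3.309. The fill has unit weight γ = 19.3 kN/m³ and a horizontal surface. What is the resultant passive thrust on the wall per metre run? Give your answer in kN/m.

1660 kN/m

P = ½ K_p γ H² = 0.5 × 3.309 × 19.3 × 7.2² = 1655 kN/m.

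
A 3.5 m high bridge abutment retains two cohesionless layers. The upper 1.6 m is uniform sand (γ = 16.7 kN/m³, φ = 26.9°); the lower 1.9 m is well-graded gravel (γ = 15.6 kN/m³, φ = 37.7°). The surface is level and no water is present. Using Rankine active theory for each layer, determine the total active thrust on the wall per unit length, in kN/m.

K_a1 = tan²(45°−26.9°/2) = 0.3770; K_a2 = tan²(45°−37.7°/2) = 0.2411.
Layer 1: σ at base = K_a1 γ₁ h₁ = 10.07 kPa; P₁ = ½×10.07×1.6 = 8.059.
Layer 2: σ_v at top = γ₁h₁ = 26.72; σ_h top = K_a2×26.72 = 6.441; σ_h base = K_a2×(26.72+15.6×1.9) = 13.59.
P₂ = ½(6.441+13.59)×1.9 = 19.03. Total P_a = 8.059+19.03 = 27.08 kN/m.

27.1 kN/m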